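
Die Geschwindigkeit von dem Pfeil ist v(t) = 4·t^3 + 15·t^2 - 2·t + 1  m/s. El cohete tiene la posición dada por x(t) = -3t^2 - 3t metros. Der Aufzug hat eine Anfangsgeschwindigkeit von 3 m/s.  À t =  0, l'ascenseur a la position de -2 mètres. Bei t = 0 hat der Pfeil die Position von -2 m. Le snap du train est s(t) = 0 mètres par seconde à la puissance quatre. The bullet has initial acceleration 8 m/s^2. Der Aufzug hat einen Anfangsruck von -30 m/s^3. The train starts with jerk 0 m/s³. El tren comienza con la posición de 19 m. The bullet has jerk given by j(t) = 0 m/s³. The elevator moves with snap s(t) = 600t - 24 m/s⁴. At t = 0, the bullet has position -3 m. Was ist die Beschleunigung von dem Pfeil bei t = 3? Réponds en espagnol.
Debemos derivar nuestra ecuación de la velocidad v(t) = 4·t^3 + 15·t^2 - 2·t + 1 1 vez. Tomando d/dt de v(t), encontramos a(t) = 12·t^2 + 30·t - 2. Usando a(t) = 12·t^2 + 30·t - 2 y sustituyendo t = 3, encontramos a = 196.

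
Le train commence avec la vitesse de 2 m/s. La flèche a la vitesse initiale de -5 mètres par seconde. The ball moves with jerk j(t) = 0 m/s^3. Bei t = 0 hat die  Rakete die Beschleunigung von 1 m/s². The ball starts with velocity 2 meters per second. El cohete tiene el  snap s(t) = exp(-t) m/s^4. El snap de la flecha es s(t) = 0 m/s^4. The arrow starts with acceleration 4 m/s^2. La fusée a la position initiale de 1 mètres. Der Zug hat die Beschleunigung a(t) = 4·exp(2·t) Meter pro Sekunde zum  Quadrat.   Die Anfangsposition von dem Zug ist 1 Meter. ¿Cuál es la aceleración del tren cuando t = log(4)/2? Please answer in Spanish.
Tenemos la aceleración a(t) = 4·exp(2·t). Sustituyendo t = log(4)/2: a(log(4)/2) = 16.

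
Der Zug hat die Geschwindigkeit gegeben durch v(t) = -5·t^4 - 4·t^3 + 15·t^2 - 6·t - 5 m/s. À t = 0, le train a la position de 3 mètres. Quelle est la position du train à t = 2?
Pour résoudre ceci, nous devons prendre 1 intégrale de notre équation de la vitesse v(t) = -5·t^4 - 4·t^3 + 15·t^2 - 6·t - 5. La primitive de la vitesse, avec x(0) = 3, donne la position: x(t) = -t^5 - t^4 + 5·t^3 - 3·t^2 - 5·t + 3. En utilisant x(t) = -t^5 - t^4 + 5·t^3 - 3·t^2 - 5·t + 3 et en substituant t = 2, nous trouvons x = -27.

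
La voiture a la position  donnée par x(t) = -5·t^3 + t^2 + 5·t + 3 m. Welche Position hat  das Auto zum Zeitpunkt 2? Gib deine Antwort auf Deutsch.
Aus der Gleichung für die Position x(t) = -5·t^3 + t^2 + 5·t + 3, setzen wir t = 2 ein und erhalten x = -23.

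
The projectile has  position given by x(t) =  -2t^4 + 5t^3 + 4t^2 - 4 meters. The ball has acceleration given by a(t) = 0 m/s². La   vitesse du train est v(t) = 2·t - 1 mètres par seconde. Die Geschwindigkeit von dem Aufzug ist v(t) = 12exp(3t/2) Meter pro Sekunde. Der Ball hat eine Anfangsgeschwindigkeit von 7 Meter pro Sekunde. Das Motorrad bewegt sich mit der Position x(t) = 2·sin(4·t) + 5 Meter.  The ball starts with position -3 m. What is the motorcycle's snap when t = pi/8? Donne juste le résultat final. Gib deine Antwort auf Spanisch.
El snap en t = pi/8 es s = 512.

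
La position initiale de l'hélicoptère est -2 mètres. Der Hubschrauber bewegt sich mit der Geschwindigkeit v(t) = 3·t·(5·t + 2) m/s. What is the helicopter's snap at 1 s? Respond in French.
En partant de la vitesse v(t) = 3·t·(5·t + 2), nous prenons 3 dérivées. En prenant d/dt de v(t), nous trouvons a(t) = 30·t + 6. La dérivée de l'accélération donne le jerk: j(t) = 30. En prenant d/dt de j(t), nous trouvons s(t) = 0. En utilisant s(t) = 0 et en substituant t = 1, nous trouvons s = 0.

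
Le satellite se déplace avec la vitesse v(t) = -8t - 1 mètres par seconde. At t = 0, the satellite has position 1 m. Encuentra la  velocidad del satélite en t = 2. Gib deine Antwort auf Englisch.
From the given velocity equation v(t) = -8·t - 1, we substitute t = 2 to get v = -17.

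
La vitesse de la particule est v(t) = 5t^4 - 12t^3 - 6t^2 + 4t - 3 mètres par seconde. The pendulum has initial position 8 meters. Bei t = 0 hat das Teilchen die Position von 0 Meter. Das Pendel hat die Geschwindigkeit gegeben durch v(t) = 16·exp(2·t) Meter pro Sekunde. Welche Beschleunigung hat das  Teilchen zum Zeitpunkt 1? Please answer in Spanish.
Partiendo de la velocidad v(t) = 5·t^4 - 12·t^3 - 6·t^2 + 4·t - 3, tomamos 1 derivada. Tomando d/dt de v(t), encontramos a(t) = 20·t^3 - 36·t^2 - 12·t + 4. Usando a(t) = 20·t^3 - 36·t^2 - 12·t + 4 y sustituyendo t = 1, encontramos a = -24.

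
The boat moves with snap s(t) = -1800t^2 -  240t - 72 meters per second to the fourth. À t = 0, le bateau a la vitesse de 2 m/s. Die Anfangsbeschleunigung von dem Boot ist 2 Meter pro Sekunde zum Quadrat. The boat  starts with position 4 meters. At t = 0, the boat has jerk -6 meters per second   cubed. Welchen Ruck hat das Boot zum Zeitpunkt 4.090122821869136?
Um dies zu lösen, müssen wir 1 Stammfunktion unserer Gleichung für den Snap s(t) = -1800·t^2 - 240·t - 72 finden. Die Stammfunktion von dem Snap, mit j(0) = -6, ergibt den Ruck: j(t) = -600·t^3 - 120·t^2 - 72·t - 6. Aus der Gleichung für den Ruck j(t) = -600·t^3 - 120·t^2 - 72·t - 6, setzen wir t = 4.090122821869136 ein und erhalten j = -43362.4371557064.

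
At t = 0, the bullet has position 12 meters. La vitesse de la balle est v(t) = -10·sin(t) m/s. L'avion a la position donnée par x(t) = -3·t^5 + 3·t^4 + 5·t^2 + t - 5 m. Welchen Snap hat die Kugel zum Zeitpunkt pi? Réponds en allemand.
Wir müssen unsere Gleichung für die Geschwindigkeit v(t) = -10·sin(t) 3-mal ableiten. Die Ableitung von der Geschwindigkeit ergibt die Beschleunigung: a(t) = -10·cos(t). Die Ableitung von der Beschleunigung ergibt den Ruck: j(t) = 10·sin(t). Mit d/dt von j(t) finden wir s(t) = 10·cos(t). Aus der Gleichung für den Snap s(t) = 10·cos(t), setzen wir t = pi ein und erhalten s = -10.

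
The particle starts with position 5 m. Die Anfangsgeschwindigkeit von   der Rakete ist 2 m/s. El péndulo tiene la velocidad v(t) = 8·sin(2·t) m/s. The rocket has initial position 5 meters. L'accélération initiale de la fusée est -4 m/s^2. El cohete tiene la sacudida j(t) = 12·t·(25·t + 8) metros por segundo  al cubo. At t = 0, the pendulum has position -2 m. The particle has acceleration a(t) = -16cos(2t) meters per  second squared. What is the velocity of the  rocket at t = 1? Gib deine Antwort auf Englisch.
To solve this, we need to take 2 antiderivatives of our jerk equation j(t) = 12·t·(25·t + 8). Integrating jerk and using the initial condition a(0) = -4, we get a(t) = 100·t^3 + 48·t^2 - 4. The antiderivative of acceleration is velocity. Using v(0) = 2, we get v(t) = 25·t^4 + 16·t^3 - 4·t + 2. Using v(t) = 25·t^4 + 16·t^3 - 4·t + 2 and substituting t = 1, we find v = 39.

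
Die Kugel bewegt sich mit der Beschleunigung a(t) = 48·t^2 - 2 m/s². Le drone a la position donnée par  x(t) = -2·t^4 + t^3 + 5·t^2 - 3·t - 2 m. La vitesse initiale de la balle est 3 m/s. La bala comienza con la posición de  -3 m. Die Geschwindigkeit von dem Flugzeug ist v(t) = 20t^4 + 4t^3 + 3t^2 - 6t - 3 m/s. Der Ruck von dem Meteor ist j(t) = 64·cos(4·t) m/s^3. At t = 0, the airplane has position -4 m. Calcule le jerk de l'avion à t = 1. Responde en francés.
Nous devons dériver notre équation de la vitesse v(t) = 20·t^4 + 4·t^3 + 3·t^2 - 6·t - 3 2 fois. En prenant d/dt de v(t), nous trouvons a(t) = 80·t^3 + 12·t^2 + 6·t - 6. La dérivée de l'accélération donne le jerk: j(t) = 240·t^2 + 24·t + 6. De l'équation du jerk j(t) = 240·t^2 + 24·t + 6, nous substituons t = 1 pour obtenir j = 270.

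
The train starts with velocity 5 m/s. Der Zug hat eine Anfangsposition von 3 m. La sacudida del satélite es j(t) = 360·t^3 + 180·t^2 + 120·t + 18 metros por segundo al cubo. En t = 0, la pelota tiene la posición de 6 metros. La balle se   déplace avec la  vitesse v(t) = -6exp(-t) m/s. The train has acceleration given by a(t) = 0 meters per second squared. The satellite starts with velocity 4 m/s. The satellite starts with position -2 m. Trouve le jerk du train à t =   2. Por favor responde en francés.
Pour résoudre ceci, nous devons prendre 1 dérivée de notre équation de l'accélération a(t) = 0. En prenant d/dt de a(t), nous trouvons j(t) = 0. De l'équation du jerk j(t) = 0, nous substituons t = 2 pour obtenir j = 0.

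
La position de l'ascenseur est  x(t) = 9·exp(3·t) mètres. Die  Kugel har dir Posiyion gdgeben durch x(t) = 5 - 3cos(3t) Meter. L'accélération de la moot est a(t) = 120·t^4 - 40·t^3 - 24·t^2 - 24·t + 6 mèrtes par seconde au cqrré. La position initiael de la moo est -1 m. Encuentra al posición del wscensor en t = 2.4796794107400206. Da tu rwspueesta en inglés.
We have position x(t) = 9·exp(3·t). Substituting t = 2.4796794107400206: x(2.4796794107400206) = 15310.0202230620.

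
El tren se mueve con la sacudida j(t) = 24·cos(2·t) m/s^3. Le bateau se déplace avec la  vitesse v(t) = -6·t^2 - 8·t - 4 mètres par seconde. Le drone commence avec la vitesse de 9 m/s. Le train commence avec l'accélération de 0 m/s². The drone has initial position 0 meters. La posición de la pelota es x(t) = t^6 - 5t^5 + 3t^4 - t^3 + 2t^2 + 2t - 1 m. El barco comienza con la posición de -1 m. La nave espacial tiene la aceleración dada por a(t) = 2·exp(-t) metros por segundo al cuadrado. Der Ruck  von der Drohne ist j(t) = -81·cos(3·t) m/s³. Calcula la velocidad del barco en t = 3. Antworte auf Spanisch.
Usando v(t) = -6·t^2 - 8·t - 4 y sustituyendo t = 3, encontramos v = -82.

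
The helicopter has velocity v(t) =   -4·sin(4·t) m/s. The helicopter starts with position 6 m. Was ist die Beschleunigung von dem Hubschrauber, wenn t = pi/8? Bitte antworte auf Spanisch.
Debemos derivar nuestra ecuación de la velocidad v(t) = -4·sin(4·t) 1 vez. La derivada de la velocidad da la aceleración: a(t) = -16·cos(4·t). Tenemos la aceleración a(t) = -16·cos(4·t). Sustituyendo t = pi/8: a(pi/8) = 0.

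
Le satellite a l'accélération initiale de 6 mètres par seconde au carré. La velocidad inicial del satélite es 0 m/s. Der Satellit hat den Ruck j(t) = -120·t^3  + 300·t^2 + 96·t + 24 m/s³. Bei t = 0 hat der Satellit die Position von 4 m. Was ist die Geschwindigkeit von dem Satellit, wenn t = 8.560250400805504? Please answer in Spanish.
Debemos encontrar la integral de nuestra ecuación de la sacudida j(t) = -120·t^3 + 300·t^2 + 96·t + 24 2 veces. Tomando ∫j(t)dt y aplicando a(0) = 6, encontramos a(t) = -30·t^4 + 100·t^3 + 48·t^2 + 24·t + 6. La integral de la aceleración es la velocidad. Usando v(0) = 0, obtenemos v(t) = t·(-6·t^4 + 25·t^3 + 16·t^2 + 12·t + 6). Tenemos la velocidad v(t) = t·(-6·t^4 + 25·t^3 + 16·t^2 + 12·t + 6). Sustituyendo t = 8.560250400805504: v(8.560250400805504) = -130584.878317472.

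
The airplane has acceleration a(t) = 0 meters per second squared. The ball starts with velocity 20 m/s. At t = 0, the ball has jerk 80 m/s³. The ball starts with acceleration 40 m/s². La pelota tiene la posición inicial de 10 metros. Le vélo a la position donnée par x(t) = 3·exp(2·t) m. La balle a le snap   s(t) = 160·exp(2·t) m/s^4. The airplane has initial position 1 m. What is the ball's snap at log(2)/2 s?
We have snap s(t) = 160·exp(2·t). Substituting t = log(2)/2: s(log(2)/2) = 320.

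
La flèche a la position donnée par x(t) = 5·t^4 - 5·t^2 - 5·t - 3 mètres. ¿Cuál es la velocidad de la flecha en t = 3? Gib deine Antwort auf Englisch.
We must differentiate our position equation x(t) = 5·t^4 - 5·t^2 - 5·t - 3 1 time. Differentiating position, we get velocity: v(t) = 20·t^3 - 10·t - 5. We have velocity v(t) = 20·t^3 - 10·t - 5. Substituting t = 3: v(3) = 505.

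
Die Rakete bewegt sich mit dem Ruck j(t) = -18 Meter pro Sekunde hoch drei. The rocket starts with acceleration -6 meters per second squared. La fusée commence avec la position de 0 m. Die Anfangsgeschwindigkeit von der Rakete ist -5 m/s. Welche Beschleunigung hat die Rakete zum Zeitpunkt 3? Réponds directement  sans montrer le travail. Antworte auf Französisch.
À t = 3, a = -60.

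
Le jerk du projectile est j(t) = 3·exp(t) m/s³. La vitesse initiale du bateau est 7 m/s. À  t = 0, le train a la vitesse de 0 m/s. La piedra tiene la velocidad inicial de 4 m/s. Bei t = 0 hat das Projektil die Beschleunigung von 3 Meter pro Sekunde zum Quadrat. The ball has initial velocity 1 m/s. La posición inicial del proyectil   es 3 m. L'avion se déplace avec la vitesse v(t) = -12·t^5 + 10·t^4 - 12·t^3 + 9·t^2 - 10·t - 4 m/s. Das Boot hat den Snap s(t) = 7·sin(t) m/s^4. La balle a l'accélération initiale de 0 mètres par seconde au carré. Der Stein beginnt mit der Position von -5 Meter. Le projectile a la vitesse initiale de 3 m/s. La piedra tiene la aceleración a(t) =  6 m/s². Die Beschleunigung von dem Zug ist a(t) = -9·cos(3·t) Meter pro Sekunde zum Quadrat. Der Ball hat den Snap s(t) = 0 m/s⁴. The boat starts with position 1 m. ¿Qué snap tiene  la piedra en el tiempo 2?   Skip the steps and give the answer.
En t = 2, s = 0.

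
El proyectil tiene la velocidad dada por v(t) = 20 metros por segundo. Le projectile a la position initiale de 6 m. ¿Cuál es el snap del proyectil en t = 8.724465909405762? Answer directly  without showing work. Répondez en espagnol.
En t = 8.724465909405762, s = 0.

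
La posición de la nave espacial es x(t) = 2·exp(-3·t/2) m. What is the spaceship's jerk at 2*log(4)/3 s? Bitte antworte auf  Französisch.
En partant de la position x(t) = 2·exp(-3·t/2), nous prenons 3 dérivées. En prenant d/dt de x(t), nous trouvons v(t) = -3·exp(-3·t/2). En dérivant la vitesse, nous obtenons l'accélération: a(t) = 9·exp(-3·t/2)/2. En prenant d/dt de a(t), nous trouvons j(t) = -27·exp(-3·t/2)/4. En utilisant j(t) = -27·exp(-3·t/2)/4 et en substituant t = 2*log(4)/3, nous trouvons j = -27/16.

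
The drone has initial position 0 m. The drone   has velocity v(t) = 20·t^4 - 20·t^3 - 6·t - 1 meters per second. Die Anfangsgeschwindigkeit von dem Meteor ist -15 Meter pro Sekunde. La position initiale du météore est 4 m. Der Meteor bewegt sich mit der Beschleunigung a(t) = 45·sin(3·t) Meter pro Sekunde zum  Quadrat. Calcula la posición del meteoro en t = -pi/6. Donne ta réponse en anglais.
We need to integrate our acceleration equation a(t) = 45·sin(3·t) 2 times. The integral of acceleration is velocity. Using v(0) = -15, we get v(t) = -15·cos(3·t). The integral of velocity, with x(0) = 4, gives position: x(t) = 4 - 5·sin(3·t). From the given position equation x(t) = 4 - 5·sin(3·t), we substitute t = -pi/6 to get x = 9.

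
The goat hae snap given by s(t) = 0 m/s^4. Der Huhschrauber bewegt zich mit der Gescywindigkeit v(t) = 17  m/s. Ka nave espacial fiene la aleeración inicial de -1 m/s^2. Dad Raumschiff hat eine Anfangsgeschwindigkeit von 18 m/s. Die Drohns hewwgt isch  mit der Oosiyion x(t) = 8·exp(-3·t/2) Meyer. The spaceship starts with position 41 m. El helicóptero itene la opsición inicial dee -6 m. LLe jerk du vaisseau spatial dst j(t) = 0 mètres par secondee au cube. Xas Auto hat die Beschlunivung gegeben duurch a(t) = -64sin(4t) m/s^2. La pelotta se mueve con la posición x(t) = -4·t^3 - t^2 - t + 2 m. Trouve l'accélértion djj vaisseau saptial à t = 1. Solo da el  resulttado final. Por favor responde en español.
a(1) = -1.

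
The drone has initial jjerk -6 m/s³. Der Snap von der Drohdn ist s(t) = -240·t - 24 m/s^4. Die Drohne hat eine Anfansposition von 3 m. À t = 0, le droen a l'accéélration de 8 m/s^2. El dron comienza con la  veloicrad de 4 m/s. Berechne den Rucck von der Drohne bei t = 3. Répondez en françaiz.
Nous devons trouver l'intégrale de notre équation du snap s(t) = -240·t - 24 1 fois. L'intégrale du snap, avec j(0) = -6, donne le jerk: j(t) = -120·t^2 - 24·t - 6. Nous avons le jerk j(t) = -120·t^2 - 24·t - 6. En substituant t = 3: j(3) = -1158.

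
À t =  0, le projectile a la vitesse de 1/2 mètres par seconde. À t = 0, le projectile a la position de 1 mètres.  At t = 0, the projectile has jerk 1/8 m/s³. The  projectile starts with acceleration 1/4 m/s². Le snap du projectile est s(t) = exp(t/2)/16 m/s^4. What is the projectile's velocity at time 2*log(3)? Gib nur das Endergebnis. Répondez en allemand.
v(2*log(3)) = 3/2.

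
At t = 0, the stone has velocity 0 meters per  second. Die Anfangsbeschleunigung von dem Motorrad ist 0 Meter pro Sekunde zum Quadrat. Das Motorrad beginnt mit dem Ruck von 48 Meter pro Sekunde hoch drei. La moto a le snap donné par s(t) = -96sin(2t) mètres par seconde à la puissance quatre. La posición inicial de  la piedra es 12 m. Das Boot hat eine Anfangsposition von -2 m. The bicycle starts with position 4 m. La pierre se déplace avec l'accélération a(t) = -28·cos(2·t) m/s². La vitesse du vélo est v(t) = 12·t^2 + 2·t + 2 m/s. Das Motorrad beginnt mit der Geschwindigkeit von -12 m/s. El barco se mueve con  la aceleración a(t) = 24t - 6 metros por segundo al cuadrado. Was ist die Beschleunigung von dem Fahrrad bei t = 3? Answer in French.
Pour résoudre ceci, nous devons prendre 1 dérivée de notre équation de la vitesse v(t) = 12·t^2 + 2·t + 2. La dérivée de la vitesse donne l'accélération: a(t) = 24·t + 2. Nous avons l'accélération a(t) = 24·t + 2. En substituant t = 3: a(3) = 74.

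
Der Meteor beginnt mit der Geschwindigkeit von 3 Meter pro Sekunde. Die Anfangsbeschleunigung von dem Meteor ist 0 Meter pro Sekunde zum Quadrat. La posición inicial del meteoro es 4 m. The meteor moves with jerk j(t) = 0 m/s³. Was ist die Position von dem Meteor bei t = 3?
Wir müssen unsere Gleichung für den Ruck j(t) = 0 3-mal integrieren. Das Integral von dem Ruck, mit a(0) = 0, ergibt die Beschleunigung: a(t) = 0. Durch Integration von der Beschleunigung und Verwendung der Anfangsbedingung v(0) = 3, erhalten wir v(t) = 3. Die Stammfunktion von der Geschwindigkeit ist die Position. Mit x(0) = 4 erhalten wir x(t) = 3·t + 4. Aus der Gleichung für die Position x(t) = 3·t + 4, setzen wir t = 3 ein und erhalten x = 13.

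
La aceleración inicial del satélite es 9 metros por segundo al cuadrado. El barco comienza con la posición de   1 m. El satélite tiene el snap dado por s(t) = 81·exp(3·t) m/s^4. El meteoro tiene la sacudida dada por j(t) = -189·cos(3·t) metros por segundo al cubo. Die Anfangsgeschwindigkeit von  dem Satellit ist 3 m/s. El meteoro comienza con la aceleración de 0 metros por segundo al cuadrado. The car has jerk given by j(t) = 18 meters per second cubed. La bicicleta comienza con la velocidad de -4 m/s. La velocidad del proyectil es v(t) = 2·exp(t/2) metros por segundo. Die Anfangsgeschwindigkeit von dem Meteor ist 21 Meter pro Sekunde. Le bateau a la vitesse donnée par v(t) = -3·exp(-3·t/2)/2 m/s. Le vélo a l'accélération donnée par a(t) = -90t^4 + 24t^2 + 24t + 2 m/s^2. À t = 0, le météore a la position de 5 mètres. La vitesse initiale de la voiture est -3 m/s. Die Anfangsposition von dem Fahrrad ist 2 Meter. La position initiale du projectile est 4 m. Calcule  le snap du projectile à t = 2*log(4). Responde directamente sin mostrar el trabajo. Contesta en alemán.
s(2*log(4)) = 1.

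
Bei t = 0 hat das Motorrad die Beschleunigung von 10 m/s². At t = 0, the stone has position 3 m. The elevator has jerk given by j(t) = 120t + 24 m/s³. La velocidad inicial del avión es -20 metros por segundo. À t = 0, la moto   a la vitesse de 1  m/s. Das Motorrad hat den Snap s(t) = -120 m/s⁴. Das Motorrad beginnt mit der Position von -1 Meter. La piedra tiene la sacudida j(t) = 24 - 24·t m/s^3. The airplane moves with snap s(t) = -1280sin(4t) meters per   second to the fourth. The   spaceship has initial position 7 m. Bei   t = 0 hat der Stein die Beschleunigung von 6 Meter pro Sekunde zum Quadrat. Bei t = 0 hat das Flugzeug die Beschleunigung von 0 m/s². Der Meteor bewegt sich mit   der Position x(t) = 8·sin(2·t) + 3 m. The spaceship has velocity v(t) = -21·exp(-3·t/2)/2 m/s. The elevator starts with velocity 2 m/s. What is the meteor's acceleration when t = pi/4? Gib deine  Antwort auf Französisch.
En partant de la position x(t) = 8·sin(2·t) + 3, nous prenons 2 dérivées. La dérivée de la position donne la vitesse: v(t) = 16·cos(2·t). La dérivée de la vitesse donne l'accélération: a(t) = -32·sin(2·t). Nous avons l'accélération a(t) = -32·sin(2·t). En substituant t = pi/4: a(pi/4) = -32.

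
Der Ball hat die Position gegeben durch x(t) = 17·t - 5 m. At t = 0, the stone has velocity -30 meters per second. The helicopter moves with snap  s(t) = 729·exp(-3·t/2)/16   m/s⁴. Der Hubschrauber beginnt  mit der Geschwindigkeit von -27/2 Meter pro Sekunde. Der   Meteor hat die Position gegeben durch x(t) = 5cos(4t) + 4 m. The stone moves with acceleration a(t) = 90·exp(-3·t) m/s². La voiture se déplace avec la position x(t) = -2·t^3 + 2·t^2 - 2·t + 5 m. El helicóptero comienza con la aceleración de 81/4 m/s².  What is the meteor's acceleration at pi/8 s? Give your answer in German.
Um dies zu lösen, müssen wir 2 Ableitungen unserer Gleichung für die Position x(t) = 5·cos(4·t) + 4 nehmen. Mit d/dt von x(t) finden wir v(t) = -20·sin(4·t). Mit d/dt von v(t) finden wir a(t) = -80·cos(4·t). Wir haben die Beschleunigung a(t) = -80·cos(4·t). Durch Einsetzen von t = pi/8: a(pi/8) = 0.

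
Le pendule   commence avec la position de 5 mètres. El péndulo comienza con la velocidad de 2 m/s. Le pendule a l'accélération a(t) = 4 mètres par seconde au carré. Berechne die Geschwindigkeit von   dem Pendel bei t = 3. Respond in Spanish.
Debemos encontrar la integral de nuestra ecuación de la aceleración a(t) = 4 1 vez. Tomando ∫a(t)dt y aplicando v(0) = 2, encontramos v(t) = 4·t + 2. Usando v(t) = 4·t + 2 y sustituyendo t = 3, encontramos v = 14.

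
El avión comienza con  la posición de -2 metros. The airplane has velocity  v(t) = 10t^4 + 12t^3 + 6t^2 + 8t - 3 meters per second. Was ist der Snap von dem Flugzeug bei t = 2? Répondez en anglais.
To solve this, we need to take 3 derivatives of our velocity equation v(t) = 10·t^4 + 12·t^3 + 6·t^2 + 8·t - 3. Differentiating velocity, we get acceleration: a(t) = 40·t^3 + 36·t^2 + 12·t + 8. Taking d/dt of a(t), we find j(t) = 120·t^2 + 72·t + 12. Differentiating jerk, we get snap: s(t) = 240·t + 72. We have snap s(t) = 240·t + 72. Substituting t = 2: s(2) = 552.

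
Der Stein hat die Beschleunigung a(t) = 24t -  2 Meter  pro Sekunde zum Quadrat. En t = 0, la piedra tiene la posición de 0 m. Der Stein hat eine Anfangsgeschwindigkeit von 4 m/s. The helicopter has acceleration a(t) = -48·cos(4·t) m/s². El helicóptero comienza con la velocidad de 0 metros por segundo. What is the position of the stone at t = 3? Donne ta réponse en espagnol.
Debemos encontrar la integral de nuestra ecuación de la aceleración a(t) = 24·t - 2 2 veces. La integral de la aceleración, con v(0) = 4, da la velocidad: v(t) = 12·t^2 - 2·t + 4. La antiderivada de la velocidad es la posición. Usando x(0) = 0, obtenemos x(t) = 4·t^3 - t^2 + 4·t. Tenemos la posición x(t) = 4·t^3 - t^2 + 4·t. Sustituyendo t = 3: x(3) = 111.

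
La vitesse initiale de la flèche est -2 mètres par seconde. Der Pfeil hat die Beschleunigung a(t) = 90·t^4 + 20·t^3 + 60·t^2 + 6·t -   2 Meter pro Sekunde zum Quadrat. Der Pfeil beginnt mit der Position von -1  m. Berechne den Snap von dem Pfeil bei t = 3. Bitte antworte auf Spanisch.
Para resolver esto, necesitamos tomar 2 derivadas de nuestra ecuación de la aceleración a(t) = 90·t^4 + 20·t^3 + 60·t^2 + 6·t - 2. Tomando d/dt de a(t), encontramos j(t) = 360·t^3 + 60·t^2 + 120·t + 6. Tomando d/dt de j(t), encontramos s(t) = 1080·t^2 + 120·t + 120. De la ecuación del snap s(t) = 1080·t^2 + 120·t + 120, sustituimos t = 3 para obtener s = 10200.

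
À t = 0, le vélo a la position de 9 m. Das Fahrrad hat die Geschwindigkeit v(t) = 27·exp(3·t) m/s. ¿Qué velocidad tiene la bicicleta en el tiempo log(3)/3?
Usando v(t) = 27·exp(3·t) y sustituyendo t = log(3)/3, encontramos v = 81.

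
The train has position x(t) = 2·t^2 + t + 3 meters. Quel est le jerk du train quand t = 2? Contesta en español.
Para resolver esto, necesitamos tomar 3 derivadas de nuestra ecuación de la posición x(t) = 2·t^2 + t + 3. Derivando la posición, obtenemos la velocidad: v(t) = 4·t + 1. La derivada de la velocidad da la aceleración: a(t) = 4. La derivada de la aceleración da la sacudida: j(t) = 0. Usando j(t) = 0 y sustituyendo t = 2, encontramos j = 0.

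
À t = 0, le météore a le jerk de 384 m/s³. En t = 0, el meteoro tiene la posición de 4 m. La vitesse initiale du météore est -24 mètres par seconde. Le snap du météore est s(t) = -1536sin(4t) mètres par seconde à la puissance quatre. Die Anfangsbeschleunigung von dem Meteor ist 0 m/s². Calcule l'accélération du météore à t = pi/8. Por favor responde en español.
Partiendo del snap s(t) = -1536·sin(4·t), tomamos 2 antiderivadas. Integrando el snap y usando la condición inicial j(0) = 384, obtenemos j(t) = 384·cos(4·t). Integrando la sacudida y usando la condición inicial a(0) = 0, obtenemos a(t) = 96·sin(4·t). De la ecuación de la aceleración a(t) = 96·sin(4·t), sustituimos t = pi/8 para obtener a = 96.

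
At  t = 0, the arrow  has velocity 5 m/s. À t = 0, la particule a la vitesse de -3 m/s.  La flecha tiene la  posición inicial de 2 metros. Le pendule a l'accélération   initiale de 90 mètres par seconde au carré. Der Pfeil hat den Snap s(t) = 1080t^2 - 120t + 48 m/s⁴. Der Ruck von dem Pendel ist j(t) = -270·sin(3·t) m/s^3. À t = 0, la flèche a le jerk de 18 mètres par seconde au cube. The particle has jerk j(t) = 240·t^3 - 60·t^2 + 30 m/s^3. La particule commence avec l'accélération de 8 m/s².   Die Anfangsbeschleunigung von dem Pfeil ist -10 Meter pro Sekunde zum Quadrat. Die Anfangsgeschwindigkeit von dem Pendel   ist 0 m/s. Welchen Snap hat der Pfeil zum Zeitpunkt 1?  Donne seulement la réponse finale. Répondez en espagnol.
s(1) = 1008.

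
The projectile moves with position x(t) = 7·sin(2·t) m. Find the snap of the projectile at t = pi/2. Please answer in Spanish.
Para resolver esto, necesitamos tomar 4 derivadas de nuestra ecuación de la posición x(t) = 7·sin(2·t). Derivando la posición, obtenemos la velocidad: v(t) = 14·cos(2·t). Derivando la velocidad, obtenemos la aceleración: a(t) = -28·sin(2·t). Derivando la aceleración, obtenemos la sacudida: j(t) = -56·cos(2·t). Derivando la sacudida, obtenemos el snap: s(t) = 112·sin(2·t). Tenemos el snap s(t) = 112·sin(2·t). Sustituyendo t = pi/2: s(pi/2) = 0.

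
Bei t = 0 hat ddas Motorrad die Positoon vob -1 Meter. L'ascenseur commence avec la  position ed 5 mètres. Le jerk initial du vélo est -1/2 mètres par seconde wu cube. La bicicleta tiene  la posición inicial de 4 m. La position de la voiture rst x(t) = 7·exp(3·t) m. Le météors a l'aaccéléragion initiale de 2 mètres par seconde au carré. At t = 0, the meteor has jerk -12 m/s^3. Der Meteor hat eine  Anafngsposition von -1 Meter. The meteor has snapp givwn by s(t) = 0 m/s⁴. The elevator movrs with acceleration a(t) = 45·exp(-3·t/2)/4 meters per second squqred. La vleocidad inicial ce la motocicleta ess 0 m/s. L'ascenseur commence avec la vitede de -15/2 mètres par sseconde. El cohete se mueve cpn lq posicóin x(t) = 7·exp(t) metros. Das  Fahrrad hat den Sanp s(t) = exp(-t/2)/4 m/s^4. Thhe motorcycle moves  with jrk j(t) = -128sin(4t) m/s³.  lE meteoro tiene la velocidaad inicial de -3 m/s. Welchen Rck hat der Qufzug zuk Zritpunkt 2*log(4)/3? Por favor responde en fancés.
Nous devons dériver notre équation de l'accélération a(t) = 45·exp(-3·t/2)/4 1 fois. En prenant d/dt de a(t), nous trouvons j(t) = -135·exp(-3·t/2)/8. En utilisant j(t) = -135·exp(-3·t/2)/8 et en substituant t = 2*log(4)/3, nous trouvons j = -135/32.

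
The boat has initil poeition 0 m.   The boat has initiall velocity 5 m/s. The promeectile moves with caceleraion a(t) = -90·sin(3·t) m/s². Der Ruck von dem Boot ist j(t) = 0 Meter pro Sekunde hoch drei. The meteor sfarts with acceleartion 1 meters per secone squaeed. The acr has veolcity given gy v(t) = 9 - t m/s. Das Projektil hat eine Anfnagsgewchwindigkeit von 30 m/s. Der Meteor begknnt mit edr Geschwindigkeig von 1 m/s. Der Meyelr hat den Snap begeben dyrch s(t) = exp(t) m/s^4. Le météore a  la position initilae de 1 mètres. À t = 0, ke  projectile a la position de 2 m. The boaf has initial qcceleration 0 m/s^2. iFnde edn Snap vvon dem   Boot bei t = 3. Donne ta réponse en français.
Nous devons dériver notre équation du jerk j(t) = 0 1 fois. En dérivant le jerk, nous obtenons le snap: s(t) = 0. En utilisant s(t) = 0 et en substituant t = 3, nous trouvons s = 0.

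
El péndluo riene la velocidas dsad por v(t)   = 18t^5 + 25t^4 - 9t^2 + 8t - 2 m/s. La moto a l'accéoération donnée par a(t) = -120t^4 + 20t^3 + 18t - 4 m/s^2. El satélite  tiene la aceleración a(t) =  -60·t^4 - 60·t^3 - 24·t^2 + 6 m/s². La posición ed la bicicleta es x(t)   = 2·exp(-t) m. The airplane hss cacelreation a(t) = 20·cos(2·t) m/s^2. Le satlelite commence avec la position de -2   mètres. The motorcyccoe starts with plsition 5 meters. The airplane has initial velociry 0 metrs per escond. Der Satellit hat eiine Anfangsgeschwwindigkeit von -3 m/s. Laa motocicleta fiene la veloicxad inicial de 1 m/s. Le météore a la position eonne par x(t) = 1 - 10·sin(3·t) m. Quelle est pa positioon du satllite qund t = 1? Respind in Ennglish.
We must find the integral of our acceleration equation a(t) = -60·t^4 - 60·t^3 - 24·t^2 + 6 2 times. The integral of acceleration is velocity. Using v(0) = -3, we get v(t) = -12·t^5 - 15·t^4 - 8·t^3 + 6·t - 3. Taking ∫v(t)dt and applying x(0) = -2, we find x(t) = -2·t^6 - 3·t^5 - 2·t^4 + 3·t^2 - 3·t - 2. Using x(t) = -2·t^6 - 3·t^5 - 2·t^4 + 3·t^2 - 3·t - 2 and substituting t = 1, we find x = -9.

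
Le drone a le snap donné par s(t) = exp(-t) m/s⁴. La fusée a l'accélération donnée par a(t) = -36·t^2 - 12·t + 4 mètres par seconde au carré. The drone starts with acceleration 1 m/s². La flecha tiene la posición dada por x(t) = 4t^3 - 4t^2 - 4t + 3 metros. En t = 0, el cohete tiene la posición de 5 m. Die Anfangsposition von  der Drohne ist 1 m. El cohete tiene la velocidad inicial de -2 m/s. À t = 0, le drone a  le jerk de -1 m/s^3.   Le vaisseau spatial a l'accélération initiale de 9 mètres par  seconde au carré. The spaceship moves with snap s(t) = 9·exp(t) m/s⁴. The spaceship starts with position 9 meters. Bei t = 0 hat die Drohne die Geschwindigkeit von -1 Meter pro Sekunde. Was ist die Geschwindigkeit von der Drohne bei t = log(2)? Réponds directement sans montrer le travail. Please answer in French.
La réponse est -1/2.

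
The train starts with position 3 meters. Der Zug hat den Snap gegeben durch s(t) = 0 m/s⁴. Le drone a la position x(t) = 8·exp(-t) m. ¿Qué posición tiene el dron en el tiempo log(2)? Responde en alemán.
Mit x(t) = 8·exp(-t) und Einsetzen von t = log(2), finden wir x = 4.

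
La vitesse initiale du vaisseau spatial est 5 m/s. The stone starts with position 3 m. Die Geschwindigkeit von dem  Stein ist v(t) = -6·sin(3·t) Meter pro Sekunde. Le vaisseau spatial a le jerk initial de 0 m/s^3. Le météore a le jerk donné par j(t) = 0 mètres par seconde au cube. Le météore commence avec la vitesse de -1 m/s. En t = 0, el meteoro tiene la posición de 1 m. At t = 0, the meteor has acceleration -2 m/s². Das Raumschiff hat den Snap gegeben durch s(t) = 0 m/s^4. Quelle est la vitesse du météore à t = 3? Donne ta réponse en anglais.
We must find the integral of our jerk equation j(t) = 0 2 times. Finding the integral of j(t) and using a(0) = -2: a(t) = -2. The integral of acceleration, with v(0) = -1, gives velocity: v(t) = -2·t - 1. Using v(t) = -2·t - 1 and substituting t = 3, we find v = -7.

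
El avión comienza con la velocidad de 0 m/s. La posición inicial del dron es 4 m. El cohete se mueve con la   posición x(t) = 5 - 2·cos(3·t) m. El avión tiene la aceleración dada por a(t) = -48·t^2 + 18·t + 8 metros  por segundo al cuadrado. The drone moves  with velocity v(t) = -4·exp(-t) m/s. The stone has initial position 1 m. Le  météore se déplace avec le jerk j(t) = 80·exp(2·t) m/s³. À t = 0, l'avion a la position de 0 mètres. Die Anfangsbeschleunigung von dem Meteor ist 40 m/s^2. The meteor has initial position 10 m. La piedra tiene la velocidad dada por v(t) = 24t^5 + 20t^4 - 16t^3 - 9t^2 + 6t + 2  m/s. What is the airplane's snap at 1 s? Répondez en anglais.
To solve this, we need to take 2 derivatives of our acceleration equation a(t) = -48·t^2 + 18·t + 8. The derivative of acceleration gives jerk: j(t) = 18 - 96·t. Differentiating jerk, we get snap: s(t) = -96. We have snap s(t) = -96. Substituting t = 1: s(1) = -96.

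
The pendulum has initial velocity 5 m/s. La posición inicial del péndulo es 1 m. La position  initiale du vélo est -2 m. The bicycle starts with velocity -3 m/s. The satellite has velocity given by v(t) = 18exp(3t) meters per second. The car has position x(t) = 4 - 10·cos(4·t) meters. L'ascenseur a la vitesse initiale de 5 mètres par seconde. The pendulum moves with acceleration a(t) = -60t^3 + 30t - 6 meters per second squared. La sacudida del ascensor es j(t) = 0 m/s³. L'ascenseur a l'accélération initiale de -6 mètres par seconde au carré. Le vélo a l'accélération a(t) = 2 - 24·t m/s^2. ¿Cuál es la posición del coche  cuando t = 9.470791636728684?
Tenemos la posición x(t) = 4 - 10·cos(4·t). Sustituyendo t = 9.470791636728684: x(9.470791636728684) = -5.83109695388205.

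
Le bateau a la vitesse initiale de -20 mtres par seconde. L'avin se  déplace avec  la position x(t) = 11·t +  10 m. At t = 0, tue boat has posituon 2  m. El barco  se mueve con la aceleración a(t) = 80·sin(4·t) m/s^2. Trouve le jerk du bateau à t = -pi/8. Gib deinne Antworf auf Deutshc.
Um dies zu lösen, müssen wir 1 Ableitung unserer Gleichung für die Beschleunigung a(t) = 80·sin(4·t) nehmen. Mit d/dt von a(t) finden wir j(t) = 320·cos(4·t). Wir haben den Ruck j(t) = 320·cos(4·t). Durch Einsetzen von t = -pi/8: j(-pi/8) = 0.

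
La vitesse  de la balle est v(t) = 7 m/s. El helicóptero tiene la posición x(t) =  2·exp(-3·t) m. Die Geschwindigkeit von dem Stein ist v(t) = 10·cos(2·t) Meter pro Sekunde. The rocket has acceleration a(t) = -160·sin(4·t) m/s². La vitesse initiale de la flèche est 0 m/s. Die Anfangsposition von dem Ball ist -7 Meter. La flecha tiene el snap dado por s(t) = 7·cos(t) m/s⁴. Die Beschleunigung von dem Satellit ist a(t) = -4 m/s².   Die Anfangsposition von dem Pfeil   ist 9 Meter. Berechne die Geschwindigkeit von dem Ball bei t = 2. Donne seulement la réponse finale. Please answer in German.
Bei t = 2, v = 7.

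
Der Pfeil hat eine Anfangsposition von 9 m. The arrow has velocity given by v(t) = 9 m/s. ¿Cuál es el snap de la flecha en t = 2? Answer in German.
Um dies zu lösen, müssen wir 3 Ableitungen unserer Gleichung für die Geschwindigkeit v(t) = 9 nehmen. Die Ableitung von der Geschwindigkeit ergibt die Beschleunigung: a(t) = 0. Durch Ableiten von der Beschleunigung erhalten wir den Ruck: j(t) = 0. Mit d/dt von j(t) finden wir s(t) = 0. Mit s(t) = 0 und Einsetzen von t = 2, finden wir s = 0.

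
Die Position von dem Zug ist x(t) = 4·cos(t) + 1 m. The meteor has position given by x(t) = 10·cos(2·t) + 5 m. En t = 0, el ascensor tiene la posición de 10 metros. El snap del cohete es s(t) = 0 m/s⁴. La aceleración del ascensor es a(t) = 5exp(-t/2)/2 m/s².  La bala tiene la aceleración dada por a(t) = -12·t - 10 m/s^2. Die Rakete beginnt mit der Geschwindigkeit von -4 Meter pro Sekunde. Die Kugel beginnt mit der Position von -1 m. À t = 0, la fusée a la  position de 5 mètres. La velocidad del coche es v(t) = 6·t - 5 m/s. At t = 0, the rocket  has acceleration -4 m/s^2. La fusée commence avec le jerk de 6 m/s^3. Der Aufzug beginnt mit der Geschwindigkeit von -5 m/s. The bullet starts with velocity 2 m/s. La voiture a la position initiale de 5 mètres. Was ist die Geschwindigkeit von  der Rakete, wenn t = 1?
Ausgehend von dem Snap s(t) = 0, nehmen wir 3 Integrale. Die Stammfunktion von dem Snap ist der Ruck. Mit j(0) = 6 erhalten wir j(t) = 6. Das Integral von dem Ruck ist die Beschleunigung. Mit a(0) = -4 erhalten wir a(t) = 6·t - 4. Durch Integration von der Beschleunigung und Verwendung der Anfangsbedingung v(0) = -4, erhalten wir v(t) = 3·t^2 - 4·t - 4. Mit v(t) = 3·t^2 - 4·t - 4 und Einsetzen von t = 1, finden wir v = -5.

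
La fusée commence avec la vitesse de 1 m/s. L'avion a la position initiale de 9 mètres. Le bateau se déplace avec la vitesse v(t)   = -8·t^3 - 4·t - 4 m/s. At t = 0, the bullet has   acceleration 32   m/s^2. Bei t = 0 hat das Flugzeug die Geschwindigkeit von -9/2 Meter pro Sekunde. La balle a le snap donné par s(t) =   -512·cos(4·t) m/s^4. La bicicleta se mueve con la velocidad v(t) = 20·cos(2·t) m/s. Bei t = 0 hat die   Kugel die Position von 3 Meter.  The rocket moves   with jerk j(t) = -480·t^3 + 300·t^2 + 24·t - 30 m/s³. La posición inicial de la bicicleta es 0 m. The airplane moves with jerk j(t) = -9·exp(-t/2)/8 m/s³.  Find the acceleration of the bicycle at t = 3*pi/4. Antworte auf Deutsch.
Ausgehend von der Geschwindigkeit v(t) = 20·cos(2·t), nehmen wir 1 Ableitung. Die Ableitung von der Geschwindigkeit ergibt die Beschleunigung: a(t) = -40·sin(2·t). Aus der Gleichung für die Beschleunigung a(t) = -40·sin(2·t), setzen wir t = 3*pi/4 ein und erhalten a = 40.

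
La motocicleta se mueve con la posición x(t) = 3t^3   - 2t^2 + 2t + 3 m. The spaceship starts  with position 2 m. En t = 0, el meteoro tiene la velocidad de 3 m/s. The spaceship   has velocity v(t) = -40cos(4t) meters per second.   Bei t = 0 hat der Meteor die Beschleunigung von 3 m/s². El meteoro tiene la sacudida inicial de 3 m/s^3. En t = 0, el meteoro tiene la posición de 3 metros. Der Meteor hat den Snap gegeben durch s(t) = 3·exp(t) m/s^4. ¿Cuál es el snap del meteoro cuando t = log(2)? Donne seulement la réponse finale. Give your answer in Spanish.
El snap en t = log(2) es s = 6.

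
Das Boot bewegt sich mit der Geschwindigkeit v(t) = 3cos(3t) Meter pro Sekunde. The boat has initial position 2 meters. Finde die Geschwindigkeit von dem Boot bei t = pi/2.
Mit v(t) = 3·cos(3·t) und Einsetzen von t = pi/2, finden wir v = 0.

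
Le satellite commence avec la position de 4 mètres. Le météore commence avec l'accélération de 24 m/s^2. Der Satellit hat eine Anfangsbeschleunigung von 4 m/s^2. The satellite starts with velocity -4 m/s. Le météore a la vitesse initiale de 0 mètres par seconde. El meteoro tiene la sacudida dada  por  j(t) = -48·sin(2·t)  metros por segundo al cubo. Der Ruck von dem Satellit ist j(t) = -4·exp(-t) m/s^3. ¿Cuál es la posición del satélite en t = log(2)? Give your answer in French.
En partant du jerk j(t) = -4·exp(-t), nous prenons 3 primitives. L'intégrale du jerk, avec a(0) = 4, donne l'accélération: a(t) = 4·exp(-t). La primitive de l'accélération, avec v(0) = -4, donne la vitesse: v(t) = -4·exp(-t). En intégrant la vitesse et en utilisant la condition initiale x(0) = 4, nous obtenons x(t) = 4·exp(-t). De l'équation de la position x(t) = 4·exp(-t), nous substituons t = log(2) pour obtenir x = 2.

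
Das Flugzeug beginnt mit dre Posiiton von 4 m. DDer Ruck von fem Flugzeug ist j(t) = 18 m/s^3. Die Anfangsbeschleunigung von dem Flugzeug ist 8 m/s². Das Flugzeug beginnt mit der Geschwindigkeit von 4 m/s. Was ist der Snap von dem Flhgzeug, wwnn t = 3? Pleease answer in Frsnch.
Pour résoudre ceci, nous devons prendre 1 dérivée de notre équation du jerk j(t) = 18. La dérivée du jerk donne le snap: s(t) = 0. En utilisant s(t) = 0 et en substituant t = 3, nous trouvons s = 0.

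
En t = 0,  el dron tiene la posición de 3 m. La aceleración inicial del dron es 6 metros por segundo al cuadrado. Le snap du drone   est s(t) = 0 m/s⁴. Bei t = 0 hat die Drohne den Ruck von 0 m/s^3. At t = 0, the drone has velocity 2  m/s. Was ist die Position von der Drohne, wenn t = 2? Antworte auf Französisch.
Nous devons intégrer notre équation du snap s(t) = 0 4 fois. En prenant ∫s(t)dt et en appliquant j(0) = 0, nous trouvons j(t) = 0. La primitive du jerk est l'accélération. En utilisant a(0) = 6, nous obtenons a(t) = 6. En prenant ∫a(t)dt et en appliquant v(0) = 2, nous trouvons v(t) = 6·t + 2. La primitive de la vitesse est la position. En utilisant x(0) = 3, nous obtenons x(t) = 3·t^2 + 2·t + 3. Nous avons la position x(t) = 3·t^2 + 2·t + 3. En substituant t = 2: x(2) = 19.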